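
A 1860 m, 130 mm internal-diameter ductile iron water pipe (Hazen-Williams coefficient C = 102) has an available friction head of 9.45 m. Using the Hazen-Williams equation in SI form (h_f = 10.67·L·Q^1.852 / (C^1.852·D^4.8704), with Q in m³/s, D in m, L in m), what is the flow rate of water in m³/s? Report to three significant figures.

Rearranging: Q = [h_f·C^1.852·D^4.8704 / (10.67·L)]^(1/1.852)
Q = [9.45·102^1.852·0.130^4.8704 / (10.67·1860)]^0.540 = 0.007666 m³/s

Q ≈ 0.00767 m³/s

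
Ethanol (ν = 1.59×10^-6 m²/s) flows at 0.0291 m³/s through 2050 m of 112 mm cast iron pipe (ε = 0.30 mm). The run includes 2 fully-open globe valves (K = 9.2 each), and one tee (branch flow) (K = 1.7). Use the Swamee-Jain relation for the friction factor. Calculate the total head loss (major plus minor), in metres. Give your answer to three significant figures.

H_L ≈ 222 m

V = 4Q/(πD²) = 2.954 m/s; V²/2g = 0.4447 m
Re = 2.08×10^5, ε/D = 0.00268 → f = 0.02623 (Swamee-Jain)
Major: h_f = f(L/D)·V²/2g = 0.02623·18304·0.4447 = 213.5 m
Minor: ΣK = 20.1; h_m = ΣK·V²/2g = 8.938 m
Total H_L = 213.5 + 8.938 = 222.4 m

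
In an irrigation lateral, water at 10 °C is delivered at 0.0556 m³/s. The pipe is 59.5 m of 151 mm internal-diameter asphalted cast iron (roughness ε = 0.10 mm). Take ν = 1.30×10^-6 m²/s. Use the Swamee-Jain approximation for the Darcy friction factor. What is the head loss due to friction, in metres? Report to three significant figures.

V = 4Q/(πD²) = 4·0.0556/(π·0.151²) = 3.105 m/s
Re = VD/ν = 3.105·0.151/1.30×10^-6 = 3.61×10^5 → turbulent
ε/D = 0.10/151 = 6.62×10^-4
Swamee-Jain: f = 0.01901
h_f = f(L/D)V²/(2g) = 0.01901·(59.5/0.151)·3.105²/(2·9.81) = 3.680 m

h_f ≈ 3.68 m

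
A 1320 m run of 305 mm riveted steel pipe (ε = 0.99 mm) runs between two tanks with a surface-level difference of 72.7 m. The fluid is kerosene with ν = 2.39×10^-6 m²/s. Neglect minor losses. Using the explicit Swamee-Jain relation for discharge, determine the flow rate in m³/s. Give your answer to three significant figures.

Swamee-Jain (Type II): Q = -0.965·√(gD⁵h_f/L)·ln[ε/(3.7D) + √(3.17ν²L/(gD³h_f))]
√(gD⁵h_f/L) = √(9.81·0.305⁵·72.7/1320) = 0.03776
ε/(3.7D) = 8.77×10^-4; √(3.17ν²L/(gD³h_f)) = 3.44×10^-5
Q = -0.965·0.03776·ln(9.116×10^-4) = 0.2551 m³/s
Check: V = 3.49 m/s, Re = 4.46×10^5, f = 0.02716, h_f = 73.0 m ≈ 72.7 m ✓

Q ≈ 0.255 m³/s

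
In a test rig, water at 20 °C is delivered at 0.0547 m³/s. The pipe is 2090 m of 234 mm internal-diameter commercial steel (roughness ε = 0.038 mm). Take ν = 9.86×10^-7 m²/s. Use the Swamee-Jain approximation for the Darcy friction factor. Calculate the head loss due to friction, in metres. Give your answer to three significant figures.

V = 4Q/(πD²) = 4·0.0547/(π·0.234²) = 1.272 m/s
Re = VD/ν = 1.272·0.234/9.86×10^-7 = 3.02×10^5 → turbulent
ε/D = 0.038/234 = 1.62×10^-4
Swamee-Jain: f = 0.01599
h_f = f(L/D)V²/(2g) = 0.01599·(2090/0.234)·1.272²/(2·9.81) = 11.77 m

h_f ≈ 11.8 m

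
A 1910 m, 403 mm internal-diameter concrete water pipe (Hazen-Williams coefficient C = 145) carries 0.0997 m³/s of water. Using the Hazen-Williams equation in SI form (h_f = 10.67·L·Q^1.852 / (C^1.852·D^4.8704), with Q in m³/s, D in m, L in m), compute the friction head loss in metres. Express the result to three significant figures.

h_f ≈ 2.37 m

h_f = 10.67·1910·0.0997^1.852 / (145^1.852·0.403^4.8704) = 2.367 m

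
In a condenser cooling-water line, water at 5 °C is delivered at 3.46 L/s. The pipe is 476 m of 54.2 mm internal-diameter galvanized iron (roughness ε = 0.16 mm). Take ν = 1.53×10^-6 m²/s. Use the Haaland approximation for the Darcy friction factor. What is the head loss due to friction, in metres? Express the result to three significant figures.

h_f ≈ 28.4 m

V = 4Q/(πD²) = 4·0.00346/(π·0.0542²) = 1.500 m/s
Re = VD/ν = 1.500·0.0542/1.53×10^-6 = 5.31×10^4 → turbulent
ε/D = 0.16/54.2 = 0.00295
Haaland: f = 0.02823
h_f = f(L/D)V²/(2g) = 0.02823·(476/0.0542)·1.500²/(2·9.81) = 28.42 m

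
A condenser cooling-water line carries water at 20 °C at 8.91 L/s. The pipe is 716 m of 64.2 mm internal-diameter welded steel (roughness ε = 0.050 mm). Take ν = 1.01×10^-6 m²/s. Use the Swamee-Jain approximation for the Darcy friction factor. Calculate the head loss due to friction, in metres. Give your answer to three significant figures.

V = 4Q/(πD²) = 4·0.00891/(π·0.0642²) = 2.752 m/s
Re = VD/ν = 2.752·0.0642/1.01×10^-6 = 1.75×10^5 → turbulent
ε/D = 0.050/64.2 = 7.79×10^-4
Swamee-Jain: f = 0.02047
h_f = f(L/D)V²/(2g) = 0.02047·(716/0.0642)·2.752²/(2·9.81) = 88.16 m

h_f ≈ 88.2 m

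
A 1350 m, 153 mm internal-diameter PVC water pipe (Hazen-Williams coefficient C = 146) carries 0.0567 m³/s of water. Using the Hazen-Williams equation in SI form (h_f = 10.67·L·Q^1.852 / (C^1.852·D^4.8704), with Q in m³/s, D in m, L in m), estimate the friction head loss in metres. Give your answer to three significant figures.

h_f ≈ 65.0 m

h_f = 10.67·1350·0.0567^1.852 / (146^1.852·0.153^4.8704) = 64.96 m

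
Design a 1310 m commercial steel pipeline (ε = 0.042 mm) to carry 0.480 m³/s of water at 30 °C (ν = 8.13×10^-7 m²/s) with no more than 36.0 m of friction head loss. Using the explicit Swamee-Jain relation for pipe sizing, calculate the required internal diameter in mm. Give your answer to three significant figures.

Swamee-Jain (Type III): D = 0.66·[ε^1.25·(LQ²/(gh_f))^4.75 + ν·Q^9.4·(L/(gh_f))^5.2]^0.04
LQ²/(gh_f) = 0.8546; L/(gh_f) = 3.709
Term 1 = ε^1.25·(…)^4.75 = 1.60×10^-6; Term 2 = ν·Q^9.4·(…)^5.2 = 7.48×10^-7
D = 0.66·(1.60×10^-6 + 7.48×10^-7)^0.04 = 0.3930 m = 393 mm
Check: V = 3.96 m/s, Re = 1.91×10^6, f = 0.01303, h_f = 34.7 m ≈ 36.0 m ✓

D ≈ 393 mm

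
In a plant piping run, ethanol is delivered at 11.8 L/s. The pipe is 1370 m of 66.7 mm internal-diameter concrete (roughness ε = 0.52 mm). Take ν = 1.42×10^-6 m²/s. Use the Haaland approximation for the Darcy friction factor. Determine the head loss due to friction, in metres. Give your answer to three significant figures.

h_f ≈ 422 m

V = 4Q/(πD²) = 4·0.0118/(π·0.0667²) = 3.377 m/s
Re = VD/ν = 3.377·0.0667/1.42×10^-6 = 1.59×10^5 → turbulent
ε/D = 0.52/66.7 = 0.00780
Haaland: f = 0.03538
h_f = f(L/D)V²/(2g) = 0.03538·(1370/0.0667)·3.377²/(2·9.81) = 422.5 m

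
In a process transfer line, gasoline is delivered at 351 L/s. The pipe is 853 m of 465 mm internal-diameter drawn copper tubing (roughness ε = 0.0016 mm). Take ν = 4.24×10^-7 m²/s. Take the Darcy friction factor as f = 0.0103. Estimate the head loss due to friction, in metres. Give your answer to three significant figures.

V = 4Q/(πD²) = 4·0.351/(π·0.465²) = 2.067 m/s
h_f = f(L/D)V²/(2g) = 0.01030·(853/0.465)·2.067²/(2·9.81) = 4.114 m

h_f ≈ 4.11 m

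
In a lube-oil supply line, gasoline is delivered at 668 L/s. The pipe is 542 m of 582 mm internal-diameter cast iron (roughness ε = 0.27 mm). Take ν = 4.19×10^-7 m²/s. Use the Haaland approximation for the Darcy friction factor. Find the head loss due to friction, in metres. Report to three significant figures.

h_f ≈ 4.97 m

V = 4Q/(πD²) = 4·0.668/(π·0.582²) = 2.511 m/s
Re = VD/ν = 2.511·0.582/4.19×10^-7 = 3.49×10^6 → turbulent
ε/D = 0.27/582 = 4.64×10^-4
Haaland: f = 0.01659
h_f = f(L/D)V²/(2g) = 0.01659·(542/0.582)·2.511²/(2·9.81) = 4.966 m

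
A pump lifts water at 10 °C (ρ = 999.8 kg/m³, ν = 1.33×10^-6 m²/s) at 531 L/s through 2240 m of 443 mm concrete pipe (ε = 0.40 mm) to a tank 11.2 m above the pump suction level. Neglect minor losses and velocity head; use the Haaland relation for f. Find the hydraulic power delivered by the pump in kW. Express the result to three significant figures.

V = 4Q/(πD²) = 3.445 m/s; Re = 1.15×10^6; ε/D = 9.03×10^-4; f = 0.01945
h_f = f(L/D)V²/2g = 59.48 m
Total head H = z + h_f = 11.2 + 59.48 = 70.68 m
P_hyd = ρgQH = 999.8·9.81·0.531·70.68 = 368.1 kW

P_hyd ≈ 368 kW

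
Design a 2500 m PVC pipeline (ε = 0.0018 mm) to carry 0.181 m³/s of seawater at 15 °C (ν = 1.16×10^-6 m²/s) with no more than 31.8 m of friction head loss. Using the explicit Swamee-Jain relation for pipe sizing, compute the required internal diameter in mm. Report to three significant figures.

D ≈ 310 mm

Swamee-Jain (Type III): D = 0.66·[ε^1.25·(LQ²/(gh_f))^4.75 + ν·Q^9.4·(L/(gh_f))^5.2]^0.04
LQ²/(gh_f) = 0.2625; L/(gh_f) = 8.014
Term 1 = ε^1.25·(…)^4.75 = 1.15×10^-10; Term 2 = ν·Q^9.4·(…)^5.2 = 6.12×10^-9
D = 0.66·(1.15×10^-10 + 6.12×10^-9)^0.04 = 0.3100 m = 310 mm
Check: V = 2.40 m/s, Re = 6.41×10^5, f = 0.01264, h_f = 29.9 m ≈ 31.8 m ✓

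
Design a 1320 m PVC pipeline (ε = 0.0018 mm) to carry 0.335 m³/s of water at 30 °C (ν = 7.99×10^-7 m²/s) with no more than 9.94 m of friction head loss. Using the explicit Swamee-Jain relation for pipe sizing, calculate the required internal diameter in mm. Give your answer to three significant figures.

D ≈ 429 mm

Swamee-Jain (Type III): D = 0.66·[ε^1.25·(LQ²/(gh_f))^4.75 + ν·Q^9.4·(L/(gh_f))^5.2]^0.04
LQ²/(gh_f) = 1.519; L/(gh_f) = 13.54
Term 1 = ε^1.25·(…)^4.75 = 4.81×10^-7; Term 2 = ν·Q^9.4·(…)^5.2 = 2.10×10^-5
D = 0.66·(4.81×10^-7 + 2.10×10^-5)^0.04 = 0.4294 m = 429 mm
Check: V = 2.31 m/s, Re = 1.24×10^6, f = 0.01131, h_f = 9.49 m ≈ 9.94 m ✓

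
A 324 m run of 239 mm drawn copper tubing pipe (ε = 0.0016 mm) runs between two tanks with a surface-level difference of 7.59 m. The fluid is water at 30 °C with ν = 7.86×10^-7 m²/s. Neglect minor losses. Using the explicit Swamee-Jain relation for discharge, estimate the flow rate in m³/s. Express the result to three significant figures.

Swamee-Jain (Type II): Q = -0.965·√(gD⁵h_f/L)·ln[ε/(3.7D) + √(3.17ν²L/(gD³h_f))]
√(gD⁵h_f/L) = √(9.81·0.239⁵·7.59/324) = 0.01339
ε/(3.7D) = 1.81×10^-6; √(3.17ν²L/(gD³h_f)) = 2.50×10^-5
Q = -0.965·0.01339·ln(2.679×10^-5) = 0.1360 m³/s
Check: V = 3.03 m/s, Re = 9.22×10^5, f = 0.01193, h_f = 7.57 m ≈ 7.59 m ✓

Q ≈ 0.136 m³/s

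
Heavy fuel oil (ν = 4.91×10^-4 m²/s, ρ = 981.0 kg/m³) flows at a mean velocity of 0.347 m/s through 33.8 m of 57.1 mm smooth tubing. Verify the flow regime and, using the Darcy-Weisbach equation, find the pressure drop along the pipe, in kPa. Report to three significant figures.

Re = VD/ν = 0.347·0.05710/4.91×10^-4 = 40.4 → laminar (Re < 2300)
f = 64/Re = 1.586
h_f = f(L/D)V²/(2g) = 1.586·(33.8/0.05710)·0.347²/(2·9.81) = 5.762 m
Δp = ρg·h_f = 981.0·9.81·5.762 = 55.45 kPa

Δp ≈ 55.4 kPa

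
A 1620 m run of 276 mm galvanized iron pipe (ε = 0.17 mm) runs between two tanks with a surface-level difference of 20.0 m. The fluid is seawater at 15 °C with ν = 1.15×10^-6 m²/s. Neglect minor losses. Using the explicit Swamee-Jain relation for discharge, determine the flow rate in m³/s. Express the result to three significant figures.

Q ≈ 0.114 m³/s

Swamee-Jain (Type II): Q = -0.965·√(gD⁵h_f/L)·ln[ε/(3.7D) + √(3.17ν²L/(gD³h_f))]
√(gD⁵h_f/L) = √(9.81·0.276⁵·20.0/1620) = 0.01393
ε/(3.7D) = 1.66×10^-4; √(3.17ν²L/(gD³h_f)) = 4.06×10^-5
Q = -0.965·0.01393·ln(2.070×10^-4) = 0.1140 m³/s
Check: V = 1.91 m/s, Re = 4.57×10^5, f = 0.01854, h_f = 20.1 m ≈ 20.0 m ✓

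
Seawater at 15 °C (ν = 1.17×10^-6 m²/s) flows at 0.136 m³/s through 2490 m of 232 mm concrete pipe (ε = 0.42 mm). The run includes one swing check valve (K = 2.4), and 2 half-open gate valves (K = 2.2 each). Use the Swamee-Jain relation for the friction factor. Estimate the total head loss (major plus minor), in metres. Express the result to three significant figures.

V = 4Q/(πD²) = 3.217 m/s; V²/2g = 0.5275 m
Re = 6.38×10^5, ε/D = 0.00181 → f = 0.02322 (Swamee-Jain)
Major: h_f = f(L/D)·V²/2g = 0.02322·10733·0.5275 = 131.5 m
Minor: ΣK = 6.80; h_m = ΣK·V²/2g = 3.587 m
Total H_L = 131.5 + 3.587 = 135.1 m

H_L ≈ 135 m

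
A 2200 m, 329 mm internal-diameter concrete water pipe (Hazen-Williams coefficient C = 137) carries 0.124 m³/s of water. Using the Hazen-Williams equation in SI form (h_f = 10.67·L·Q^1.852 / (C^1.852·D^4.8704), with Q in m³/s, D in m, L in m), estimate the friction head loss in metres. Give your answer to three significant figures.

h_f ≈ 12.2 m

h_f = 10.67·2200·0.124^1.852 / (137^1.852·0.329^4.8704) = 12.19 m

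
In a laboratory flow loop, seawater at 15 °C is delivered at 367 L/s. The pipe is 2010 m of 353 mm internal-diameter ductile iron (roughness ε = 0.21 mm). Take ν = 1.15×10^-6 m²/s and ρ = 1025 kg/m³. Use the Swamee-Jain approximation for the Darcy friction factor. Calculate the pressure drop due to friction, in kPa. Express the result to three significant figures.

V = 4Q/(πD²) = 4·0.367/(π·0.353²) = 3.750 m/s
Re = VD/ν = 3.750·0.353/1.15×10^-6 = 1.15×10^6 → turbulent
ε/D = 0.21/353 = 5.95×10^-4
Swamee-Jain: f = 0.01785
h_f = f(L/D)V²/(2g) = 0.01785·(2010/0.353)·3.750²/(2·9.81) = 72.84 m
Δp = ρg·h_f = 1025·9.81·72.84 = 732.5 kPa

Δp ≈ 732 kPa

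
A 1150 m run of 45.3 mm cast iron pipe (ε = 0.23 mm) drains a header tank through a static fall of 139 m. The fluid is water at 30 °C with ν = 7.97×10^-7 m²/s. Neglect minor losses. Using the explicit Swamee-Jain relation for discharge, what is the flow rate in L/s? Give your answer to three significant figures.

Swamee-Jain (Type II): Q = -0.965·√(gD⁵h_f/L)·ln[ε/(3.7D) + √(3.17ν²L/(gD³h_f))]
√(gD⁵h_f/L) = √(9.81·0.0453⁵·139/1150) = 4.756×10^-4
ε/(3.7D) = 0.00137; √(3.17ν²L/(gD³h_f)) = 1.35×10^-4
Q = -0.965·4.756×10^-4·ln(0.001507) = 0.002982 m³/s
Check: V = 1.85 m/s, Re = 1.05×10^5, f = 0.03164, h_f = 140 m ≈ 139 m ✓

Q ≈ 2.98 L/s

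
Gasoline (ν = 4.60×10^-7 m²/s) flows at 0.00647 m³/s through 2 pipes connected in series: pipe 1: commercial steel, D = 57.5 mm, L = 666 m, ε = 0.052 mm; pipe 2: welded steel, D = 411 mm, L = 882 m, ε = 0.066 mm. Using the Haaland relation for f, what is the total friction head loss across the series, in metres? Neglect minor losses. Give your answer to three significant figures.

H ≈ 73.6 m

Pipe 1: V = 2.492 m/s, Re = 3.11×10^5, ε/D = 9.04×10^-4, f = 0.02008, h_1 = f(L/D)V²/2g = 73.59 m
Pipe 2: V = 0.04877 m/s, Re = 4.36×10^4, ε/D = 1.61×10^-4, f = 0.02180, h_2 = f(L/D)V²/2g = 0.005671 m
Series → Q common, losses add: H = Σh = 73.60 m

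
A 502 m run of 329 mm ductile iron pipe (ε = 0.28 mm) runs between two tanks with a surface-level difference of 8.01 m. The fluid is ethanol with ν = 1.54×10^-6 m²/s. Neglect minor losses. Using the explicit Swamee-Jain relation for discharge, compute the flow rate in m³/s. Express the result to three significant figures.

Q ≈ 0.195 m³/s

Swamee-Jain (Type II): Q = -0.965·√(gD⁵h_f/L)·ln[ε/(3.7D) + √(3.17ν²L/(gD³h_f))]
√(gD⁵h_f/L) = √(9.81·0.329⁵·8.01/502) = 0.02456
ε/(3.7D) = 2.30×10^-4; √(3.17ν²L/(gD³h_f)) = 3.67×10^-5
Q = -0.965·0.02456·ln(2.667×10^-4) = 0.1951 m³/s
Check: V = 2.29 m/s, Re = 4.90×10^5, f = 0.01969, h_f = 8.06 m ≈ 8.01 m ✓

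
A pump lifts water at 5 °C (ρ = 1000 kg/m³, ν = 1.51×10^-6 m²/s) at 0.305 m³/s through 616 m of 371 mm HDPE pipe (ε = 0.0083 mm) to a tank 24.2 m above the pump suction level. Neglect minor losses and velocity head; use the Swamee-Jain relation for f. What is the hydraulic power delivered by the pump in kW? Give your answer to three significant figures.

P_hyd ≈ 98.2 kW

V = 4Q/(πD²) = 2.821 m/s; Re = 6.93×10^5; ε/D = 2.24×10^-5; f = 0.01278
h_f = f(L/D)V²/2g = 8.612 m
Total head H = z + h_f = 24.2 + 8.612 = 32.81 m
P_hyd = ρgQH = 1000·9.81·0.305·32.81 = 98.17 kW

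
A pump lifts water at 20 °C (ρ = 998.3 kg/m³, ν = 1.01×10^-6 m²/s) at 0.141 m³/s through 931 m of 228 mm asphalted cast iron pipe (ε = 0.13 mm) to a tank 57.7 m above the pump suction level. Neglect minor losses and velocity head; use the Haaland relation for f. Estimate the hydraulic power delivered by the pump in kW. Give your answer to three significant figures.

P_hyd ≈ 140 kW

V = 4Q/(πD²) = 3.454 m/s; Re = 7.80×10^5; ε/D = 5.70×10^-4; f = 0.01774
h_f = f(L/D)V²/2g = 44.05 m
Total head H = z + h_f = 57.7 + 44.05 = 101.7 m
P_hyd = ρgQH = 998.3·9.81·0.141·101.7 = 140.5 kW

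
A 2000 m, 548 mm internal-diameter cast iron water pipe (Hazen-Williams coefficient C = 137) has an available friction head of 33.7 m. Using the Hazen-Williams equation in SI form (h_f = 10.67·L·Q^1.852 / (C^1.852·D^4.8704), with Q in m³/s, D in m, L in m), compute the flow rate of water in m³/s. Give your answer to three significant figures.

Q ≈ 0.865 m³/s

Rearranging: Q = [h_f·C^1.852·D^4.8704 / (10.67·L)]^(1/1.852)
Q = [33.7·137^1.852·0.548^4.8704 / (10.67·2000)]^0.540 = 0.8650 m³/s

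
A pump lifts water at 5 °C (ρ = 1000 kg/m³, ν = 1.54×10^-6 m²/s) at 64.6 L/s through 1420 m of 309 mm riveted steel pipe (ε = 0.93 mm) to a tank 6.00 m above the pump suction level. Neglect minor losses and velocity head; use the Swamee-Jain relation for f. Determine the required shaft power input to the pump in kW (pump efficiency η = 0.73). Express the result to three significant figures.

V = 4Q/(πD²) = 0.8614 m/s; Re = 1.73×10^5; ε/D = 0.00301; f = 0.02716
h_f = f(L/D)V²/2g = 4.720 m
Total head H = z + h_f = 6.00 + 4.720 = 10.72 m
P_hyd = ρgQH = 1000·9.81·0.0646·10.72 = 6.794 kW
P_shaft = P_hyd/η = 6.794/0.73 = 9.306 kW

P_shaft ≈ 9.31 kW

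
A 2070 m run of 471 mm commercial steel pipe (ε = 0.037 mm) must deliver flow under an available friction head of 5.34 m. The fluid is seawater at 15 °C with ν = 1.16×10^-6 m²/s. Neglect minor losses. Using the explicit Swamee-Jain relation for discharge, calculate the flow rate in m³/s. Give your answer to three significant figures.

Q ≈ 0.227 m³/s

Swamee-Jain (Type II): Q = -0.965·√(gD⁵h_f/L)·ln[ε/(3.7D) + √(3.17ν²L/(gD³h_f))]
√(gD⁵h_f/L) = √(9.81·0.471⁵·5.34/2070) = 0.02422
ε/(3.7D) = 2.12×10^-5; √(3.17ν²L/(gD³h_f)) = 4.02×10^-5
Q = -0.965·0.02422·ln(6.140×10^-5) = 0.2267 m³/s
Check: V = 1.30 m/s, Re = 5.28×10^5, f = 0.01411, h_f = 5.35 m ≈ 5.34 m ✓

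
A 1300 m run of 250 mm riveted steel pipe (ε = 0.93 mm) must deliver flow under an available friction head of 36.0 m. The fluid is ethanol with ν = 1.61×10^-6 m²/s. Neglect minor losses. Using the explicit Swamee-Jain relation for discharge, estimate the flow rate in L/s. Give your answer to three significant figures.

Swamee-Jain (Type II): Q = -0.965·√(gD⁵h_f/L)·ln[ε/(3.7D) + √(3.17ν²L/(gD³h_f))]
√(gD⁵h_f/L) = √(9.81·0.250⁵·36.0/1300) = 0.01629
ε/(3.7D) = 0.00101; √(3.17ν²L/(gD³h_f)) = 4.40×10^-5
Q = -0.965·0.01629·ln(0.001049) = 0.1078 m³/s
Check: V = 2.20 m/s, Re = 3.41×10^5, f = 0.02830, h_f = 36.2 m ≈ 36.0 m ✓

Q ≈ 108 L/s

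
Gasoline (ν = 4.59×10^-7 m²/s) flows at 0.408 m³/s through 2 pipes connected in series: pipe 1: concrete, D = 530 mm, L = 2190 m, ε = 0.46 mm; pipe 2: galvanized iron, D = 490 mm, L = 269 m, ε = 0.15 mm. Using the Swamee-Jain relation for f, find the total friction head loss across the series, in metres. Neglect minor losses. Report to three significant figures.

H ≈ 15.8 m

Pipe 1: V = 1.849 m/s, Re = 2.14×10^6, ε/D = 8.68×10^-4, f = 0.01920, h_1 = f(L/D)V²/2g = 13.83 m
Pipe 2: V = 2.164 m/s, Re = 2.31×10^6, ε/D = 3.06×10^-4, f = 0.01540, h_2 = f(L/D)V²/2g = 2.017 m
Series → Q common, losses add: H = Σh = 15.84 m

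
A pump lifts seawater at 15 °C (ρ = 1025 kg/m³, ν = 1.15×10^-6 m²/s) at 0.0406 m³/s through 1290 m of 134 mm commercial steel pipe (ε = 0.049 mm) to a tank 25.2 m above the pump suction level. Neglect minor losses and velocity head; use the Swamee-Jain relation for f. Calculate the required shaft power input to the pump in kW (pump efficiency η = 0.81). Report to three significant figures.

V = 4Q/(πD²) = 2.879 m/s; Re = 3.35×10^5; ε/D = 3.66×10^-4; f = 0.01735
h_f = f(L/D)V²/2g = 70.55 m
Total head H = z + h_f = 25.2 + 70.55 = 95.75 m
P_hyd = ρgQH = 1025·9.81·0.0406·95.75 = 39.09 kW
P_shaft = P_hyd/η = 39.09/0.81 = 48.26 kW

P_shaft ≈ 48.3 kW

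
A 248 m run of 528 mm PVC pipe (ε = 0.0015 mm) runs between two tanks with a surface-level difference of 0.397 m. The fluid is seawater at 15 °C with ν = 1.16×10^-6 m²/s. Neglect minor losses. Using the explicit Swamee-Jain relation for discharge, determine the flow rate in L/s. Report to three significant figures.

Swamee-Jain (Type II): Q = -0.965·√(gD⁵h_f/L)·ln[ε/(3.7D) + √(3.17ν²L/(gD³h_f))]
√(gD⁵h_f/L) = √(9.81·0.528⁵·0.397/248) = 0.02539
ε/(3.7D) = 7.68×10^-7; √(3.17ν²L/(gD³h_f)) = 4.30×10^-5
Q = -0.965·0.02539·ln(4.372×10^-5) = 0.2459 m³/s
Check: V = 1.12 m/s, Re = 5.11×10^5, f = 0.01309, h_f = 0.395 m ≈ 0.397 m ✓

Q ≈ 246 L/s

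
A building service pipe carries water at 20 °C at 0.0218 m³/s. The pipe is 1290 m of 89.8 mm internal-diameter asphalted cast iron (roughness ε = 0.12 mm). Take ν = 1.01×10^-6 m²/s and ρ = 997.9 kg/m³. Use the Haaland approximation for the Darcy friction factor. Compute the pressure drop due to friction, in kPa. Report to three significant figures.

V = 4Q/(πD²) = 4·0.0218/(π·0.0898²) = 3.442 m/s
Re = VD/ν = 3.442·0.0898/1.01×10^-6 = 3.06×10^5 → turbulent
ε/D = 0.12/89.8 = 0.00134
Haaland: f = 0.02183
h_f = f(L/D)V²/(2g) = 0.02183·(1290/0.0898)·3.442²/(2·9.81) = 189.3 m
Δp = ρg·h_f = 997.9·9.81·189.3 = 1853 kPa

Δp ≈ 1850 kPa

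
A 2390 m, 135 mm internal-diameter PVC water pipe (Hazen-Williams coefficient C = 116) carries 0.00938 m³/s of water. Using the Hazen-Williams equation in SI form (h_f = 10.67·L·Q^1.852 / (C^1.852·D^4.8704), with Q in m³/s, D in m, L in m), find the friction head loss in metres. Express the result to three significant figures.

h_f = 10.67·2390·0.00938^1.852 / (116^1.852·0.135^4.8704) = 11.57 m

h_f ≈ 11.6 m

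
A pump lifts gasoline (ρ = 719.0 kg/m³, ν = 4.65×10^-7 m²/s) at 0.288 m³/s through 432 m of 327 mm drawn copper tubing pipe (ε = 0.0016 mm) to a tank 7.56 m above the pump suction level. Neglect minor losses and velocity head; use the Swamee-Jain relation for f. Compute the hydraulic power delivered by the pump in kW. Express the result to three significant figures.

V = 4Q/(πD²) = 3.429 m/s; Re = 2.41×10^6; ε/D = 4.89×10^-6; f = 0.01027
h_f = f(L/D)V²/2g = 8.135 m
Total head H = z + h_f = 7.56 + 8.135 = 15.70 m
P_hyd = ρgQH = 719.0·9.81·0.288·15.70 = 31.88 kW

P_hyd ≈ 31.9 kW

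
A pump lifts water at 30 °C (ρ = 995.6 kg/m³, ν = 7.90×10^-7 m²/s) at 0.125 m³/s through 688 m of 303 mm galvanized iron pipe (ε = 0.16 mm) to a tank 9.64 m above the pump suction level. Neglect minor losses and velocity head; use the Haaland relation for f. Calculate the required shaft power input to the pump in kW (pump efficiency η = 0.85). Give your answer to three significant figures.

V = 4Q/(πD²) = 1.734 m/s; Re = 6.65×10^5; ε/D = 5.28×10^-4; f = 0.01756
h_f = f(L/D)V²/2g = 6.108 m
Total head H = z + h_f = 9.64 + 6.108 = 15.75 m
P_hyd = ρgQH = 995.6·9.81·0.125·15.75 = 19.23 kW
P_shaft = P_hyd/η = 19.23/0.85 = 22.62 kW

P_shaft ≈ 22.6 kW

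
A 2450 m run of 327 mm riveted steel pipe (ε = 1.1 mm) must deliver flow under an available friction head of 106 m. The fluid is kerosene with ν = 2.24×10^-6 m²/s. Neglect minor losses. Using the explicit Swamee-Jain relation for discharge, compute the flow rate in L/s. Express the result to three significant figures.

Swamee-Jain (Type II): Q = -0.965·√(gD⁵h_f/L)·ln[ε/(3.7D) + √(3.17ν²L/(gD³h_f))]
√(gD⁵h_f/L) = √(9.81·0.327⁵·106/2450) = 0.03984
ε/(3.7D) = 9.09×10^-4; √(3.17ν²L/(gD³h_f)) = 3.27×10^-5
Q = -0.965·0.03984·ln(9.419×10^-4) = 0.2678 m³/s
Check: V = 3.19 m/s, Re = 4.66×10^5, f = 0.02741, h_f = 106 m ≈ 106 m ✓

Q ≈ 268 L/s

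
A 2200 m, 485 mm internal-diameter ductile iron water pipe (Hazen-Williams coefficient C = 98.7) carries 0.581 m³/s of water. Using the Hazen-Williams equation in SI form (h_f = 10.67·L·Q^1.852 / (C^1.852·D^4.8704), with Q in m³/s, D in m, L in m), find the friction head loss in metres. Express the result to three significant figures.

h_f = 10.67·2200·0.581^1.852 / (98.7^1.852·0.485^4.8704) = 59.01 m

h_f ≈ 59.0 m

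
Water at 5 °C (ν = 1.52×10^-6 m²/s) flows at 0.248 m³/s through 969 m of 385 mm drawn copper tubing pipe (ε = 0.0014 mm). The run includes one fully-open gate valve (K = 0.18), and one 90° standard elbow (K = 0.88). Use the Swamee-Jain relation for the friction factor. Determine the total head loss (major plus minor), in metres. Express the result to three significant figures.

H_L ≈ 7.80 m

V = 4Q/(πD²) = 2.130 m/s; V²/2g = 0.2313 m
Re = 5.40×10^5, ε/D = 3.64×10^-6 → f = 0.01298 (Swamee-Jain)
Major: h_f = f(L/D)·V²/2g = 0.01298·2517·0.2313 = 7.554 m
Minor: ΣK = 1.06; h_m = ΣK·V²/2g = 0.2452 m
Total H_L = 7.554 + 0.2452 = 7.799 m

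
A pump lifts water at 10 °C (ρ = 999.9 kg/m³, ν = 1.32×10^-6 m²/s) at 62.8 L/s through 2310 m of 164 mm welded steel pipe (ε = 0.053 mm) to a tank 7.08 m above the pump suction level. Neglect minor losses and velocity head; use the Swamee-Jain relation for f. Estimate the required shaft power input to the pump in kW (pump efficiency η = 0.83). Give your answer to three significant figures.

P_shaft ≈ 84.9 kW

V = 4Q/(πD²) = 2.973 m/s; Re = 3.69×10^5; ε/D = 3.23×10^-4; f = 0.01692
h_f = f(L/D)V²/2g = 107.4 m
Total head H = z + h_f = 7.08 + 107.4 = 114.5 m
P_hyd = ρgQH = 999.9·9.81·0.0628·114.5 = 70.50 kW
P_shaft = P_hyd/η = 70.50/0.83 = 84.94 kW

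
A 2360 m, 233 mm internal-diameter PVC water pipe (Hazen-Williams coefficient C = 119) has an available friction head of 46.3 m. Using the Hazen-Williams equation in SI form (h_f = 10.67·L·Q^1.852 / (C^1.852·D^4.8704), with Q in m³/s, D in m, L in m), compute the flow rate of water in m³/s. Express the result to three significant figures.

Q ≈ 0.0861 m³/s

Rearranging: Q = [h_f·C^1.852·D^4.8704 / (10.67·L)]^(1/1.852)
Q = [46.3·119^1.852·0.233^4.8704 / (10.67·2360)]^0.540 = 0.08605 m³/s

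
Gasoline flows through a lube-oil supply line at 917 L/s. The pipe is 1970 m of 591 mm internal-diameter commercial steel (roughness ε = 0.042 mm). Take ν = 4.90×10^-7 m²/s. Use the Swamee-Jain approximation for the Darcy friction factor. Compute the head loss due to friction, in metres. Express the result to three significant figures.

h_f ≈ 22.5 m

V = 4Q/(πD²) = 4·0.917/(π·0.591²) = 3.343 m/s
Re = VD/ν = 3.343·0.591/4.90×10^-7 = 4.03×10^6 → turbulent
ε/D = 0.042/591 = 7.11×10^-5
Swamee-Jain: f = 0.01187
h_f = f(L/D)V²/(2g) = 0.01187·(1970/0.591)·3.343²/(2·9.81) = 22.53 m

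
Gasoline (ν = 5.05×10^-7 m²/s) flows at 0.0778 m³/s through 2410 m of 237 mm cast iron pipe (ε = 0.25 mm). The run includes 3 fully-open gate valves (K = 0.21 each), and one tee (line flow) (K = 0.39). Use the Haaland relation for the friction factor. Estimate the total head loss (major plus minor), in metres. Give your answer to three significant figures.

V = 4Q/(πD²) = 1.764 m/s; V²/2g = 0.1585 m
Re = 8.28×10^5, ε/D = 0.00105 → f = 0.02024 (Haaland)
Major: h_f = f(L/D)·V²/2g = 0.02024·10169·0.1585 = 32.63 m
Minor: ΣK = 1.02; h_m = ΣK·V²/2g = 0.1617 m
Total H_L = 32.63 + 0.1617 = 32.79 m

H_L ≈ 32.8 m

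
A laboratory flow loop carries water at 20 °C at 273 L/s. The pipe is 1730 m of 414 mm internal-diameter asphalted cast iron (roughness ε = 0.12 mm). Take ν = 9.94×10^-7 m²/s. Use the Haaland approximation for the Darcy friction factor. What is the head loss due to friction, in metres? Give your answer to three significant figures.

V = 4Q/(πD²) = 4·0.273/(π·0.414²) = 2.028 m/s
Re = VD/ν = 2.028·0.414/9.94×10^-7 = 8.45×10^5 → turbulent
ε/D = 0.12/414 = 2.90×10^-4
Haaland: f = 0.01562
h_f = f(L/D)V²/(2g) = 0.01562·(1730/0.414)·2.028²/(2·9.81) = 13.68 m

h_f ≈ 13.7 m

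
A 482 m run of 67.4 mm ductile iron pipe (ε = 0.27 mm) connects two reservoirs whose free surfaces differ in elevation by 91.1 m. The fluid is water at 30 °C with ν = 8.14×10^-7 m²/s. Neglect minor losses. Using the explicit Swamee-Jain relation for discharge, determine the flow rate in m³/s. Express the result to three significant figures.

Q ≈ 0.0105 m³/s

Swamee-Jain (Type II): Q = -0.965·√(gD⁵h_f/L)·ln[ε/(3.7D) + √(3.17ν²L/(gD³h_f))]
√(gD⁵h_f/L) = √(9.81·0.0674⁵·91.1/482) = 0.001606
ε/(3.7D) = 0.00108; √(3.17ν²L/(gD³h_f)) = 6.08×10^-5
Q = -0.965·0.001606·ln(0.001144) = 0.01050 m³/s
Check: V = 2.94 m/s, Re = 2.44×10^5, f = 0.02904, h_f = 91.6 m ≈ 91.1 m ✓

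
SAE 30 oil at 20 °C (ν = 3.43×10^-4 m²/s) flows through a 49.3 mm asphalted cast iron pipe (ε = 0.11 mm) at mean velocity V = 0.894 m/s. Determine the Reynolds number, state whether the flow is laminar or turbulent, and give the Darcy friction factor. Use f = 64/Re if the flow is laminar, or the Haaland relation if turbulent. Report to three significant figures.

Re = VD/ν = 0.8940·0.0493/3.43×10^-4 = 128
Re < 2300 → laminar → f = 64/Re = 0.4981

Re ≈ 128; laminar; f = 64/Re ≈ 0.498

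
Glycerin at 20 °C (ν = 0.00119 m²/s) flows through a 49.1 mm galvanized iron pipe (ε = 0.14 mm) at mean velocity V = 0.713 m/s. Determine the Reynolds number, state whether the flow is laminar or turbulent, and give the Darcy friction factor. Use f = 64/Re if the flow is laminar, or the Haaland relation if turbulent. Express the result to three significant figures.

Re = VD/ν = 0.7130·0.0491/0.00119 = 29.4
Re < 2300 → laminar → f = 64/Re = 2.175

Re ≈ 29.4; laminar; f = 64/Re ≈ 2.18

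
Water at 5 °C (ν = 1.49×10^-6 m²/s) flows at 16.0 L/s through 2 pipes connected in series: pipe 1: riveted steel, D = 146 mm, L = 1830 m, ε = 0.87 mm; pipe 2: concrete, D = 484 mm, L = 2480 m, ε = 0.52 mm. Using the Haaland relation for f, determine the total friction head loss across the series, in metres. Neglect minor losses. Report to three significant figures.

Pipe 1: V = 0.9557 m/s, Re = 9.36×10^4, ε/D = 0.00596, f = 0.03292, h_1 = f(L/D)V²/2g = 19.21 m
Pipe 2: V = 0.08696 m/s, Re = 2.82×10^4, ε/D = 0.00107, f = 0.02608, h_2 = f(L/D)V²/2g = 0.05150 m
Series → Q common, losses add: H = Σh = 19.26 m

H ≈ 19.3 m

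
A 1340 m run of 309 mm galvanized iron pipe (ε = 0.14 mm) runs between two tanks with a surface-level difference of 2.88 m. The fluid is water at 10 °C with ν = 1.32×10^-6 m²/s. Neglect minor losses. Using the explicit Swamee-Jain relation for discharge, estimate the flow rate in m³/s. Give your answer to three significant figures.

Swamee-Jain (Type II): Q = -0.965·√(gD⁵h_f/L)·ln[ε/(3.7D) + √(3.17ν²L/(gD³h_f))]
√(gD⁵h_f/L) = √(9.81·0.309⁵·2.88/1340) = 0.007707
ε/(3.7D) = 1.22×10^-4; √(3.17ν²L/(gD³h_f)) = 9.42×10^-5
Q = -0.965·0.007707·ln(2.167×10^-4) = 0.06275 m³/s
Check: V = 0.837 m/s, Re = 1.96×10^5, f = 0.01872, h_f = 2.90 m ≈ 2.88 m ✓

Q ≈ 0.0627 m³/s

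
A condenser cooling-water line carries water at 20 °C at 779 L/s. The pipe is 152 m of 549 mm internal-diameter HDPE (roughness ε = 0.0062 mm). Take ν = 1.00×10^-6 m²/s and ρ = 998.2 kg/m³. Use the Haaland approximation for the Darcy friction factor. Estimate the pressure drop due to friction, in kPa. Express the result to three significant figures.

V = 4Q/(πD²) = 4·0.779/(π·0.549²) = 3.291 m/s
Re = VD/ν = 3.291·0.549/1.00×10^-6 = 1.81×10^6 → turbulent
ε/D = 0.0062/549 = 1.13×10^-5
Haaland: f = 0.01082
h_f = f(L/D)V²/(2g) = 0.01082·(152/0.549)·3.291²/(2·9.81) = 1.654 m
Δp = ρg·h_f = 998.2·9.81·1.654 = 16.20 kPa

Δp ≈ 16.2 kPa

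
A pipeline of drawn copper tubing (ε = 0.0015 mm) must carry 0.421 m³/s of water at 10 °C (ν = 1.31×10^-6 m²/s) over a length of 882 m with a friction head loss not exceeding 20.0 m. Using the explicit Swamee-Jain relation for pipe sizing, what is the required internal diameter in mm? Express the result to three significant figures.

Swamee-Jain (Type III): D = 0.66·[ε^1.25·(LQ²/(gh_f))^4.75 + ν·Q^9.4·(L/(gh_f))^5.2]^0.04
LQ²/(gh_f) = 0.7968; L/(gh_f) = 4.495
Term 1 = ε^1.25·(…)^4.75 = 1.78×10^-8; Term 2 = ν·Q^9.4·(…)^5.2 = 9.55×10^-7
D = 0.66·(1.78×10^-8 + 9.55×10^-7)^0.04 = 0.3794 m = 379 mm
Check: V = 3.72 m/s, Re = 1.08×10^6, f = 0.01156, h_f = 19.0 m ≈ 20.0 m ✓

D ≈ 379 mm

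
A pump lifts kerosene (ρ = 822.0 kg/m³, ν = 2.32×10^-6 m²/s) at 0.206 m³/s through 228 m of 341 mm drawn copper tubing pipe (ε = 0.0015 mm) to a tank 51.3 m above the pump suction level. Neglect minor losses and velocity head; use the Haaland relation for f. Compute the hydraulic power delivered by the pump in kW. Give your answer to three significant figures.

V = 4Q/(πD²) = 2.256 m/s; Re = 3.32×10^5; ε/D = 4.40×10^-6; f = 0.01411
h_f = f(L/D)V²/2g = 2.447 m
Total head H = z + h_f = 51.3 + 2.447 = 53.75 m
P_hyd = ρgQH = 822.0·9.81·0.206·53.75 = 89.28 kW

P_hyd ≈ 89.3 kW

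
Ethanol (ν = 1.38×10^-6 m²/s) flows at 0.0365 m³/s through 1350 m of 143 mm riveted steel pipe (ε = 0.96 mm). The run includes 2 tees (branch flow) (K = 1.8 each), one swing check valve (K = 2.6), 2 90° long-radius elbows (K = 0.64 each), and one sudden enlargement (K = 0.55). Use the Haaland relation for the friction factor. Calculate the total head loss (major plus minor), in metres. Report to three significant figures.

H_L ≈ 85.7 m

V = 4Q/(πD²) = 2.273 m/s; V²/2g = 0.2632 m
Re = 2.35×10^5, ε/D = 0.00671 → f = 0.03364 (Haaland)
Major: h_f = f(L/D)·V²/2g = 0.03364·9441·0.2632 = 83.60 m
Minor: ΣK = 8.03; h_m = ΣK·V²/2g = 2.114 m
Total H_L = 83.60 + 2.114 = 85.72 m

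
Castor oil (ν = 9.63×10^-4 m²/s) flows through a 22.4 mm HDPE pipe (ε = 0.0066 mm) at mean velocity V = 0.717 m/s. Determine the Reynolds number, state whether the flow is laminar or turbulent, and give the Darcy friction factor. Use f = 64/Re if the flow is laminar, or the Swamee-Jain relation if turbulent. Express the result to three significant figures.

Re = VD/ν = 0.7170·0.0224/9.63×10^-4 = 16.7
Re < 2300 → laminar → f = 64/Re = 3.837

Re ≈ 16.7; laminar; f = 64/Re ≈ 3.84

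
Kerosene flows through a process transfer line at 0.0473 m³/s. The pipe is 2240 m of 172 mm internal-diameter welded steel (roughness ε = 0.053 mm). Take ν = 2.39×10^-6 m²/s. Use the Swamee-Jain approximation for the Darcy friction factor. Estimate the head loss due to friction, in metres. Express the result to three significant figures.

V = 4Q/(πD²) = 4·0.0473/(π·0.172²) = 2.036 m/s
Re = VD/ν = 2.036·0.172/2.39×10^-6 = 1.47×10^5 → turbulent
ε/D = 0.053/172 = 3.08×10^-4
Swamee-Jain: f = 0.01852
h_f = f(L/D)V²/(2g) = 0.01852·(2240/0.172)·2.036²/(2·9.81) = 50.96 m

h_f ≈ 51.0 m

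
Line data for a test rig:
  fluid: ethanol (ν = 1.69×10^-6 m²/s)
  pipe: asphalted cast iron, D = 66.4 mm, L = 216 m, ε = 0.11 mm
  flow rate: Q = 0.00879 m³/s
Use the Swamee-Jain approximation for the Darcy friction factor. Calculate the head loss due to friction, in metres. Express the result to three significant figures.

V = 4Q/(πD²) = 4·0.00879/(π·0.0664²) = 2.538 m/s
Re = VD/ν = 2.538·0.0664/1.69×10^-6 = 9.97×10^4 → turbulent
ε/D = 0.11/66.4 = 0.00166
Swamee-Jain: f = 0.02440
h_f = f(L/D)V²/(2g) = 0.02440·(216/0.0664)·2.538²/(2·9.81) = 26.07 m

h_f ≈ 26.1 m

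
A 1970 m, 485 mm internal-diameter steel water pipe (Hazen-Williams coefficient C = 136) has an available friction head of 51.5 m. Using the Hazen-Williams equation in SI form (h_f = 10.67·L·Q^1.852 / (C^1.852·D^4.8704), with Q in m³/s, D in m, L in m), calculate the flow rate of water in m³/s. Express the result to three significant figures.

Q ≈ 0.790 m³/s

Rearranging: Q = [h_f·C^1.852·D^4.8704 / (10.67·L)]^(1/1.852)
Q = [51.5·136^1.852·0.485^4.8704 / (10.67·1970)]^0.540 = 0.7895 m³/s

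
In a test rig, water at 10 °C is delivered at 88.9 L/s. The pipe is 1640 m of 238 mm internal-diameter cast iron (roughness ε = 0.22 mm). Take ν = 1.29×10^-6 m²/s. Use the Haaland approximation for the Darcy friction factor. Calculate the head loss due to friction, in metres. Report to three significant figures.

h_f ≈ 28.1 m

V = 4Q/(πD²) = 4·0.0889/(π·0.238²) = 1.998 m/s
Re = VD/ν = 1.998·0.238/1.29×10^-6 = 3.69×10^5 → turbulent
ε/D = 0.22/238 = 9.24×10^-4
Haaland: f = 0.02004
h_f = f(L/D)V²/(2g) = 0.02004·(1640/0.238)·1.998²/(2·9.81) = 28.11 m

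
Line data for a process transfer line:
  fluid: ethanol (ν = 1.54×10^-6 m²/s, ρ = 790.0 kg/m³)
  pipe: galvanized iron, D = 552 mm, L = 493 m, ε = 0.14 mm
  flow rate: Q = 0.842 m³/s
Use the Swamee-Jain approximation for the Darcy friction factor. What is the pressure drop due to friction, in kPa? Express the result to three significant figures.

V = 4Q/(πD²) = 4·0.842/(π·0.552²) = 3.518 m/s
Re = VD/ν = 3.518·0.552/1.54×10^-6 = 1.26×10^6 → turbulent
ε/D = 0.14/552 = 2.54×10^-4
Swamee-Jain: f = 0.01517
h_f = f(L/D)V²/(2g) = 0.01517·(493/0.552)·3.518²/(2·9.81) = 8.546 m
Δp = ρg·h_f = 790.0·9.81·8.546 = 66.23 kPa

Δp ≈ 66.2 kPa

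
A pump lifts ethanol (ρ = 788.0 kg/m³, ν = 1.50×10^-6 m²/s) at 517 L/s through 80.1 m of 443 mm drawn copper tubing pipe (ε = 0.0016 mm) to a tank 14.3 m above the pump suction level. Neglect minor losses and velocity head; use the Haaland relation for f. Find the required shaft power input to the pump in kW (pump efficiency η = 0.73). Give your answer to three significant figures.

P_shaft ≈ 84.9 kW

V = 4Q/(πD²) = 3.354 m/s; Re = 9.91×10^5; ε/D = 3.61×10^-6; f = 0.01166
h_f = f(L/D)V²/2g = 1.209 m
Total head H = z + h_f = 14.3 + 1.209 = 15.51 m
P_hyd = ρgQH = 788.0·9.81·0.517·15.51 = 61.98 kW
P_shaft = P_hyd/η = 61.98/0.73 = 84.91 kW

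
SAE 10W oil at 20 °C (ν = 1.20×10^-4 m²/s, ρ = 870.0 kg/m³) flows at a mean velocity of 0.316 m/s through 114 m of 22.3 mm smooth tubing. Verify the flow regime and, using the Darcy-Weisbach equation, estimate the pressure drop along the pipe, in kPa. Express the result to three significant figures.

Δp ≈ 242 kPa

Re = VD/ν = 0.316·0.02230/1.20×10^-4 = 58.7 → laminar (Re < 2300)
f = 64/Re = 1.090
h_f = f(L/D)V²/(2g) = 1.090·(114/0.02230)·0.316²/(2·9.81) = 28.36 m
Δp = ρg·h_f = 870.0·9.81·28.36 = 242.0 kPa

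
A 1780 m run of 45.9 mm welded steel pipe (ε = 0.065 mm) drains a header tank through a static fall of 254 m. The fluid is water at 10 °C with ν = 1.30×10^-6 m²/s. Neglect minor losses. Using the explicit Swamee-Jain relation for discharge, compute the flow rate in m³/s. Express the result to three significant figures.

Swamee-Jain (Type II): Q = -0.965·√(gD⁵h_f/L)·ln[ε/(3.7D) + √(3.17ν²L/(gD³h_f))]
√(gD⁵h_f/L) = √(9.81·0.0459⁵·254/1780) = 5.340×10^-4
ε/(3.7D) = 3.83×10^-4; √(3.17ν²L/(gD³h_f)) = 1.99×10^-4
Q = -0.965·5.340×10^-4·ln(5.817×10^-4) = 0.003839 m³/s
Check: V = 2.32 m/s, Re = 8.19×10^4, f = 0.02408, h_f = 256 m ≈ 254 m ✓

Q ≈ 0.00384 m³/s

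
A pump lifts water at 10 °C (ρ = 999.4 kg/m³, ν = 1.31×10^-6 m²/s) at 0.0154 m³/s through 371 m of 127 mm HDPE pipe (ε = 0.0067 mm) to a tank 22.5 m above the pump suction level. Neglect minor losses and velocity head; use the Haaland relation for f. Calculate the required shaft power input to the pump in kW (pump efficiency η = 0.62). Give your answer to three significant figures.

V = 4Q/(πD²) = 1.216 m/s; Re = 1.18×10^5; ε/D = 5.28×10^-5; f = 0.01748
h_f = f(L/D)V²/2g = 3.845 m
Total head H = z + h_f = 22.5 + 3.845 = 26.35 m
P_hyd = ρgQH = 999.4·9.81·0.0154·26.35 = 3.978 kW
P_shaft = P_hyd/η = 3.978/0.62 = 6.416 kW

P_shaft ≈ 6.42 kW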